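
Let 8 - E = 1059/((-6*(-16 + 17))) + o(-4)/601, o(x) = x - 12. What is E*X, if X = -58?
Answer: -6432229/601 ≈ -10703.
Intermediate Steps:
o(x) = -12 + x
E = 221801/1202 (E = 8 - (1059/((-6*(-16 + 17))) + (-12 - 4)/601) = 8 - (1059/((-6*1)) - 16*1/601) = 8 - (1059/(-6) - 16/601) = 8 - (1059*(-⅙) - 16/601) = 8 - (-353/2 - 16/601) = 8 - 1*(-212185/1202) = 8 + 212185/1202 = 221801/1202 ≈ 184.53)
E*X = (221801/1202)*(-58) = -6432229/601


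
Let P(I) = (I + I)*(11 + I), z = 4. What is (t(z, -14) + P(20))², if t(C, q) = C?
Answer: 1547536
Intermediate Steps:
P(I) = 2*I*(11 + I) (P(I) = (2*I)*(11 + I) = 2*I*(11 + I))
(t(z, -14) + P(20))² = (4 + 2*20*(11 + 20))² = (4 + 2*20*31)² = (4 + 1240)² = 1244² = 1547536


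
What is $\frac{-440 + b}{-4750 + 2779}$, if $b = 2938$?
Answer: $- \frac{2498}{1971} \approx -1.2674$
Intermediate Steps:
$\frac{-440 + b}{-4750 + 2779} = \frac{-440 + 2938}{-4750 + 2779} = \frac{2498}{-1971} = 2498 \left(- \frac{1}{1971}\right) = - \frac{2498}{1971}$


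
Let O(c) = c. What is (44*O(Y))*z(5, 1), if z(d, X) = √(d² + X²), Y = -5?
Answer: -220*√26 ≈ -1121.8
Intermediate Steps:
z(d, X) = √(X² + d²)
(44*O(Y))*z(5, 1) = (44*(-5))*√(1² + 5²) = -220*√(1 + 25) = -220*√26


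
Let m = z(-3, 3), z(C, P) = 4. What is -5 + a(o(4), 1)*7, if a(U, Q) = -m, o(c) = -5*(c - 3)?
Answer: -33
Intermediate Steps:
m = 4
o(c) = 15 - 5*c (o(c) = -5*(-3 + c) = -(-15 + 5*c) = 15 - 5*c)
a(U, Q) = -4 (a(U, Q) = -1*4 = -4)
-5 + a(o(4), 1)*7 = -5 - 4*7 = -5 - 28 = -33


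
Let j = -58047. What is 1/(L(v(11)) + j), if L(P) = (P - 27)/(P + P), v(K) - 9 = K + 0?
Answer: -40/2321887 ≈ -1.7227e-5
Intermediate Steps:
v(K) = 9 + K (v(K) = 9 + (K + 0) = 9 + K)
L(P) = (-27 + P)/(2*P) (L(P) = (-27 + P)/((2*P)) = (-27 + P)*(1/(2*P)) = (-27 + P)/(2*P))
1/(L(v(11)) + j) = 1/((-27 + (9 + 11))/(2*(9 + 11)) - 58047) = 1/((½)*(-27 + 20)/20 - 58047) = 1/((½)*(1/20)*(-7) - 58047) = 1/(-7/40 - 58047) = 1/(-2321887/40) = -40/2321887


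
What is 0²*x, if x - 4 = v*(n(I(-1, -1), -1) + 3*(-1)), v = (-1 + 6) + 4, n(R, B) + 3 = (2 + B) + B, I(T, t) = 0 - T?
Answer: 0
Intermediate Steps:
I(T, t) = -T
n(R, B) = -1 + 2*B (n(R, B) = -3 + ((2 + B) + B) = -3 + (2 + 2*B) = -1 + 2*B)
v = 9 (v = 5 + 4 = 9)
x = -50 (x = 4 + 9*((-1 + 2*(-1)) + 3*(-1)) = 4 + 9*((-1 - 2) - 3) = 4 + 9*(-3 - 3) = 4 + 9*(-6) = 4 - 54 = -50)
0²*x = 0²*(-50) = 0*(-50) = 0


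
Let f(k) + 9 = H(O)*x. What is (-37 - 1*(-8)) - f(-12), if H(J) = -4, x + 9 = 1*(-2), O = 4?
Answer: -64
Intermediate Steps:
x = -11 (x = -9 + 1*(-2) = -9 - 2 = -11)
f(k) = 35 (f(k) = -9 - 4*(-11) = -9 + 44 = 35)
(-37 - 1*(-8)) - f(-12) = (-37 - 1*(-8)) - 1*35 = (-37 + 8) - 35 = -29 - 35 = -64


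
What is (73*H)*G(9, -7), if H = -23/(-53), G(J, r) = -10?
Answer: -16790/53 ≈ -316.79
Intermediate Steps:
H = 23/53 (H = -23*(-1/53) = 23/53 ≈ 0.43396)
(73*H)*G(9, -7) = (73*(23/53))*(-10) = (1679/53)*(-10) = -16790/53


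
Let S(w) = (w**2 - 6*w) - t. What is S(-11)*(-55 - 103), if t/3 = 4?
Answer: -27650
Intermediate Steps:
t = 12 (t = 3*4 = 12)
S(w) = -12 + w**2 - 6*w (S(w) = (w**2 - 6*w) - 1*12 = (w**2 - 6*w) - 12 = -12 + w**2 - 6*w)
S(-11)*(-55 - 103) = (-12 + (-11)**2 - 6*(-11))*(-55 - 103) = (-12 + 121 + 66)*(-158) = 175*(-158) = -27650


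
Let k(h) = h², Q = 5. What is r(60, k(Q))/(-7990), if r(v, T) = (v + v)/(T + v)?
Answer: -12/67915 ≈ -0.00017669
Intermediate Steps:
r(v, T) = 2*v/(T + v) (r(v, T) = (2*v)/(T + v) = 2*v/(T + v))
r(60, k(Q))/(-7990) = (2*60/(5² + 60))/(-7990) = (2*60/(25 + 60))*(-1/7990) = (2*60/85)*(-1/7990) = (2*60*(1/85))*(-1/7990) = (24/17)*(-1/7990) = -12/67915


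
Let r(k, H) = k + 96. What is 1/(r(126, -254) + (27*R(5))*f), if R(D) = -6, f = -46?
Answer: 1/7674 ≈ 0.00013031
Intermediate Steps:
r(k, H) = 96 + k
1/(r(126, -254) + (27*R(5))*f) = 1/((96 + 126) + (27*(-6))*(-46)) = 1/(222 - 162*(-46)) = 1/(222 + 7452) = 1/7674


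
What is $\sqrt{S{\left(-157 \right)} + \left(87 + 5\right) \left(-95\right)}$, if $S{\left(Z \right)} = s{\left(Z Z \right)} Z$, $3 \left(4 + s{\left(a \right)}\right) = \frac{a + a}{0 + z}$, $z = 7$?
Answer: $\frac{i \sqrt{166112898}}{21} \approx 613.74 i$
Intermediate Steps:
$s{\left(a \right)} = -4 + \frac{2 a}{21}$ ($s{\left(a \right)} = -4 + \frac{\left(a + a\right) \frac{1}{0 + 7}}{3} = -4 + \frac{2 a \frac{1}{7}}{3} = -4 + \frac{\frac{2}{7} a}{3} = -4 + \frac{2 a}{21}$)
$S{\left(Z \right)} = Z \left(-4 + \frac{2 Z^{2}}{21}\right)$ ($S{\left(Z \right)} = \left(-4 + \frac{2 Z Z}{21}\right) Z = \left(-4 + \frac{2 Z^{2}}{21}\right) Z = Z \left(-4 + \frac{2 Z^{2}}{21}\right)$)
$\sqrt{S{\left(-157 \right)} + \left(87 + 5\right) \left(-95\right)} = \sqrt{\frac{2}{21} \left(-157\right) \left(-42 + \left(-157\right)^{2}\right) + \left(87 + 5\right) \left(-95\right)} = \sqrt{\frac{2}{21} \left(-157\right) \left(-42 + 24649\right) + 92 \left(-95\right)} = \sqrt{\frac{2}{21} \left(-157\right) 24607 - 8740} = \sqrt{- \frac{7726598}{21} - 8740} = \sqrt{- \frac{7910138}{21}} = \frac{i \sqrt{166112898}}{21}$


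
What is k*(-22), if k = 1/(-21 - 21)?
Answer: 11/21 ≈ 0.52381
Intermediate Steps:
k = -1/42 (k = 1/(-42) = -1/42 ≈ -0.023810)
k*(-22) = -1/42*(-22) = 11/21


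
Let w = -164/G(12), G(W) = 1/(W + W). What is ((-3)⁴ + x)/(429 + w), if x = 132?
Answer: -71/1169 ≈ -0.060736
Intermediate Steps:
G(W) = 1/(2*W)
w = -3936 (w = -164/((½)/12) = -164/((½)*(1/12)) = -164/1/24 = -164*24 = -3936)
((-3)⁴ + x)/(429 + w) = ((-3)⁴ + 132)/(429 - 3936) = (81 + 132)/(-3507) = 213*(-1/3507) = -71/1169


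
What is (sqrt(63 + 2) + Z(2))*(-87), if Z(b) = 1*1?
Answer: -87 - 87*sqrt(65) ≈ -788.42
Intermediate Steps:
Z(b) = 1
(sqrt(63 + 2) + Z(2))*(-87) = (sqrt(63 + 2) + 1)*(-87) = (sqrt(65) + 1)*(-87) = (1 + sqrt(65))*(-87) = -87 - 87*sqrt(65)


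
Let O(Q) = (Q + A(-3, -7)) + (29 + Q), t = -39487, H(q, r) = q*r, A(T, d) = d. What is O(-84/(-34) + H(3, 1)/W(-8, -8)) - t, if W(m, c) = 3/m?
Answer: 671465/17 ≈ 39498.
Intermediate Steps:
O(Q) = 22 + 2*Q (O(Q) = (Q - 7) + (29 + Q) = (-7 + Q) + (29 + Q) = 22 + 2*Q)
O(-84/(-34) + H(3, 1)/W(-8, -8)) - t = (22 + 2*(-84/(-34) + (3*1)/((3/(-8))))) - 1*(-39487) = (22 + 2*(-84*(-1/34) + 3/((3*(-⅛))))) + 39487 = (22 + 2*(42/17 + 3/(-3/8))) + 39487 = (22 + 2*(42/17 + 3*(-8/3))) + 39487 = (22 + 2*(42/17 - 8)) + 39487 = (22 + 2*(-94/17)) + 39487 = (22 - 188/17) + 39487 = 186/17 + 39487 = 671465/17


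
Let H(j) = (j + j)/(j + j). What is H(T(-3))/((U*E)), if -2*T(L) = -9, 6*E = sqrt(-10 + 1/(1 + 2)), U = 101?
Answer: -6*I*sqrt(87)/2929 ≈ -0.019107*I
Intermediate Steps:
E = I*sqrt(87)/18 (E = sqrt(-10 + 1/(1 + 2))/6 = sqrt(-10 + 1/3)/6 = sqrt(-29/3)/6 = (I*sqrt(87)/3)/6 = I*sqrt(87)/18 ≈ 0.51819*I)
T(L) = 9/2 (T(L) = -1/2*(-9) = 9/2)
H(j) = 1 (H(j) = (2*j)/((2*j)) = (2*j)*(1/(2*j)) = 1)
H(T(-3))/((U*E)) = 1/(101*(I*sqrt(87)/18)) = 1/(101*I*sqrt(87)/18) = 1*(-6*I*sqrt(87)/2929) = -6*I*sqrt(87)/2929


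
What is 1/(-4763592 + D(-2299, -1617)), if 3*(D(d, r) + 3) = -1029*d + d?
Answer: -3/11927413 ≈ -2.5152e-7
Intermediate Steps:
D(d, r) = -3 - 1028*d/3 (D(d, r) = -3 + (-1029*d + d)/3 = -3 + (-1028*d)/3 = -3 - 1028*d/3)
1/(-4763592 + D(-2299, -1617)) = 1/(-4763592 + (-3 - 1028/3*(-2299))) = 1/(-4763592 + (-3 + 2363372/3)) = 1/(-4763592 + 2363363/3) = 1/(-11927413/3) = -3/11927413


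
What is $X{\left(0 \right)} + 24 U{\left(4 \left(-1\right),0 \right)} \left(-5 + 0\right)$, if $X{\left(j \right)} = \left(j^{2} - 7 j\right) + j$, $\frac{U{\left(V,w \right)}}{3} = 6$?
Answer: $-2160$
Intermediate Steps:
$U{\left(V,w \right)} = 18$ ($U{\left(V,w \right)} = 3 \cdot 6 = 18$)
$X{\left(j \right)} = j^{2} - 6 j$
$X{\left(0 \right)} + 24 U{\left(4 \left(-1\right),0 \right)} \left(-5 + 0\right) = 0 \left(-6 + 0\right) + 24 \cdot 18 \left(-5 + 0\right) = 0 \left(-6\right) + 24 \cdot 18 \left(-5\right) = 0 + 24 \left(-90\right) = 0 - 2160 = -2160$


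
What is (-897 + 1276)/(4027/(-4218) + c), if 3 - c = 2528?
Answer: -1598622/10654477 ≈ -0.15004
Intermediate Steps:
c = -2525 (c = 3 - 1*2528 = 3 - 2528 = -2525)
(-897 + 1276)/(4027/(-4218) + c) = (-897 + 1276)/(4027/(-4218) - 2525) = 379/(4027*(-1/4218) - 2525) = 379/(-4027/4218 - 2525) = 379/(-10654477/4218) = 379*(-4218/10654477) = -1598622/10654477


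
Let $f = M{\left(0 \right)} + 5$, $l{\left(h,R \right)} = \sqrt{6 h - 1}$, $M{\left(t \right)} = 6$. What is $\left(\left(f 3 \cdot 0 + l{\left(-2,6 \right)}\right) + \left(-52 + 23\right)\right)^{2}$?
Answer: $\left(29 - i \sqrt{13}\right)^{2} \approx 828.0 - 209.12 i$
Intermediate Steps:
$l{\left(h,R \right)} = \sqrt{-1 + 6 h}$
$f = 11$ ($f = 6 + 5 = 11$)
$\left(\left(f 3 \cdot 0 + l{\left(-2,6 \right)}\right) + \left(-52 + 23\right)\right)^{2} = \left(\left(11 \cdot 3 \cdot 0 + \sqrt{-1 + 6 \left(-2\right)}\right) + \left(-52 + 23\right)\right)^{2} = \left(\left(11 \cdot 0 + \sqrt{-1 - 12}\right) - 29\right)^{2} = \left(\left(0 + \sqrt{-13}\right) - 29\right)^{2} = \left(\left(0 + i \sqrt{13}\right) - 29\right)^{2} = \left(i \sqrt{13} - 29\right)^{2} = \left(-29 + i \sqrt{13}\right)^{2}$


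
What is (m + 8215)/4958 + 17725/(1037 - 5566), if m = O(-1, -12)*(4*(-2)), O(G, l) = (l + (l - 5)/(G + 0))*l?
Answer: -1310835/606886 ≈ -2.1599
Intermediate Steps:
O(G, l) = l*(l + (-5 + l)/G) (O(G, l) = (l + (-5 + l)/G)*l = l*(l + (-5 + l)/G))
m = 480 (m = (-12*(-5 - 12 - 1*(-12))/(-1))*(4*(-2)) = -12*(-1)*(-5 - 12 + 12)*(-8) = -12*(-1)*(-5)*(-8) = -60*(-8) = 480)
(m + 8215)/4958 + 17725/(1037 - 5566) = (480 + 8215)/4958 + 17725/(1037 - 5566) = 8695*(1/4958) + 17725/(-4529) = 235/134 + 17725*(-1/4529) = 235/134 - 17725/4529 = -1310835/606886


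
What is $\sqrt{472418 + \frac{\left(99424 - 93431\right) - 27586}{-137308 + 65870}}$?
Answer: $\frac{\sqrt{2410933821047526}}{71438} \approx 687.33$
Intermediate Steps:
$\sqrt{472418 + \frac{\left(99424 - 93431\right) - 27586}{-137308 + 65870}} = \sqrt{472418 + \frac{\left(99424 - 93431\right) - 27586}{-71438}} = \sqrt{472418 + \left(5993 - 27586\right) \left(- \frac{1}{71438}\right)} = \sqrt{472418 - - \frac{21593}{71438}} = \sqrt{472418 + \frac{21593}{71438}} = \sqrt{\frac{33748618677}{71438}} = \frac{\sqrt{2410933821047526}}{71438}$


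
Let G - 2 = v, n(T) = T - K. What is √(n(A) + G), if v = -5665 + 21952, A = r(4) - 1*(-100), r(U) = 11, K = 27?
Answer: √16373 ≈ 127.96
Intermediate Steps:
A = 111 (A = 11 - 1*(-100) = 11 + 100 = 111)
n(T) = -27 + T (n(T) = T - 1*27 = T - 27 = -27 + T)
v = 16287
G = 16289 (G = 2 + 16287 = 16289)
√(n(A) + G) = √((-27 + 111) + 16289) = √(84 + 16289) = √16373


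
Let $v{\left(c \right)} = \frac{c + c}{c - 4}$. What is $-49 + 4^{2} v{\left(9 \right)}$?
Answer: $\frac{43}{5} \approx 8.6$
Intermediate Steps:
$v{\left(c \right)} = \frac{2 c}{-4 + c}$
$-49 + 4^{2} v{\left(9 \right)} = -49 + 4^{2} \cdot 2 \cdot 9 \frac{1}{-4 + 9} = -49 + 16 \cdot 2 \cdot 9 \cdot \frac{1}{5} = -49 + 16 \cdot \frac{18}{5} = -49 + \frac{288}{5} = \frac{43}{5}$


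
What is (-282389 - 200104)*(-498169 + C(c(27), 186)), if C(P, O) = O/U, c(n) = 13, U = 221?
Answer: 53120145481359/221 ≈ 2.4036e+11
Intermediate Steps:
C(P, O) = O/221
(-282389 - 200104)*(-498169 + C(c(27), 186)) = (-282389 - 200104)*(-498169 + (1/221)*186) = -482493*(-498169 + 186/221) = -482493*(-110095163/221) = 53120145481359/221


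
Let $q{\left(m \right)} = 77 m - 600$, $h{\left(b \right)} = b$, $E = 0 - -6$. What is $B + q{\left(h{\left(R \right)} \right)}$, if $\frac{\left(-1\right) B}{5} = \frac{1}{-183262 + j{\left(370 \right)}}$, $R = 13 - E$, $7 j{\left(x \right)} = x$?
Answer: $- \frac{78230269}{1282464} \approx -61.0$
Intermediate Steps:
$E = 6$ ($E = 0 + 6 = 6$)
$j{\left(x \right)} = \frac{x}{7}$
$R = 7$ ($R = 13 - 6 = 7$)
$B = \frac{35}{1282464}$ ($B = - \frac{5}{-183262 + \frac{1}{7} \cdot 370} = - \frac{5}{-183262 + \frac{370}{7}} = - \frac{5}{- \frac{1282464}{7}} = \left(-5\right) \left(- \frac{7}{1282464}\right) = \frac{35}{1282464} \approx 2.7291 \cdot 10^{-5}$)
$q{\left(m \right)} = -600 + 77 m$
$B + q{\left(h{\left(R \right)} \right)} = \frac{35}{1282464} + \left(-600 + 77 \cdot 7\right) = \frac{35}{1282464} + \left(-600 + 539\right) = \frac{35}{1282464} - 61 = - \frac{78230269}{1282464}$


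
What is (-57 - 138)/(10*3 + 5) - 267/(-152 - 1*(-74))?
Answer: -391/182 ≈ -2.1483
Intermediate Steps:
(-57 - 138)/(10*3 + 5) - 267/(-152 - 1*(-74)) = -195/(30 + 5) - 267/(-152 + 74) = -195/35 - 267/(-78) = -195*1/35 - 267*(-1/78) = -39/7 + 89/26 = -391/182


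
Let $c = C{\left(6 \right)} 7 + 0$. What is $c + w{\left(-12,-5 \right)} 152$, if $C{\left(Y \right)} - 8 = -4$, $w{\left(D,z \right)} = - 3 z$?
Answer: $2308$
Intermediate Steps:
$C{\left(Y \right)} = 4$ ($C{\left(Y \right)} = 8 - 4 = 4$)
$c = 28$ ($c = 4 \cdot 7 + 0 = 28 + 0 = 28$)
$c + w{\left(-12,-5 \right)} 152 = 28 + \left(-3\right) \left(-5\right) 152 = 28 + 15 \cdot 152 = 28 + 2280 = 2308$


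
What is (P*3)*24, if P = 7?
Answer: 504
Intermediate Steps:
(P*3)*24 = (7*3)*24 = 21*24 = 504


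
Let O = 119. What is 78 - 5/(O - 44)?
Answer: 1169/15 ≈ 77.933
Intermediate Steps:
78 - 5/(O - 44) = 78 - 5/(119 - 44) = 78 - 5/75 = 78 + (1/75)*(-5) = 78 - 1/15 = 1169/15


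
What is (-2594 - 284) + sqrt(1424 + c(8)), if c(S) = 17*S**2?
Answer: -2878 + 4*sqrt(157) ≈ -2827.9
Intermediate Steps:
(-2594 - 284) + sqrt(1424 + c(8)) = (-2594 - 284) + sqrt(1424 + 17*8**2) = -2878 + sqrt(1424 + 17*64) = -2878 + sqrt(1424 + 1088) = -2878 + sqrt(2512) = -2878 + 4*sqrt(157)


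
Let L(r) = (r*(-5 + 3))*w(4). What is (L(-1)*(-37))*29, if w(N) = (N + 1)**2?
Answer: -53650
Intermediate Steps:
w(N) = (1 + N)**2
L(r) = -50*r (L(r) = (r*(-5 + 3))*(1 + 4)**2 = (r*(-2))*5**2 = -2*r*25 = -50*r)
(L(-1)*(-37))*29 = (-50*(-1)*(-37))*29 = (50*(-37))*29 = -1850*29 = -53650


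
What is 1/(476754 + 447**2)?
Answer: 1/676563 ≈ 1.4781e-6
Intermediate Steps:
1/(476754 + 447**2) = 1/(476754 + 199809) = 1/676563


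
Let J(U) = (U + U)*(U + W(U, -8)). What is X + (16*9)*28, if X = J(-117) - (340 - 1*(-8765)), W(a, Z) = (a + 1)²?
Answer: -3126399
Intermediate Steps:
W(a, Z) = (1 + a)²
J(U) = 2*U*(U + (1 + U)²) (J(U) = (U + U)*(U + (1 + U)²) = (2*U)*(U + (1 + U)²) = 2*U*(U + (1 + U)²))
X = -3130431 (X = 2*(-117)*(-117 + (1 - 117)²) - (340 - 1*(-8765)) = 2*(-117)*(-117 + (-116)²) - (340 + 8765) = 2*(-117)*(-117 + 13456) - 1*9105 = 2*(-117)*13339 - 9105 = -3121326 - 9105 = -3130431)
X + (16*9)*28 = -3130431 + (16*9)*28 = -3130431 + 144*28 = -3130431 + 4032 = -3126399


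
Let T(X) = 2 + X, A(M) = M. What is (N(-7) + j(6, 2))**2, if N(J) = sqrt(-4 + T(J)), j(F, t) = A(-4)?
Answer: 7 - 24*I ≈ 7.0 - 24.0*I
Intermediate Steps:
j(F, t) = -4
N(J) = sqrt(-2 + J) (N(J) = sqrt(-4 + (2 + J)) = sqrt(-2 + J))
(N(-7) + j(6, 2))**2 = (sqrt(-2 - 7) - 4)**2 = (sqrt(-9) - 4)**2 = (3*I - 4)**2 = (-4 + 3*I)**2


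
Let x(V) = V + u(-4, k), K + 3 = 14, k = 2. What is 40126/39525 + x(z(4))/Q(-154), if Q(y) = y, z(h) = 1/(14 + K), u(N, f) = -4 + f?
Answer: 893839/869550 ≈ 1.0279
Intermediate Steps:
K = 11 (K = -3 + 14 = 11)
z(h) = 1/25 (z(h) = 1/(14 + 11) = 1/25)
x(V) = -2 + V (x(V) = V + (-4 + 2) = V - 2 = -2 + V)
40126/39525 + x(z(4))/Q(-154) = 40126/39525 + (-2 + 1/25)/(-154) = 40126*(1/39525) - 49/25*(-1/154) = 40126/39525 + 7/550 = 893839/869550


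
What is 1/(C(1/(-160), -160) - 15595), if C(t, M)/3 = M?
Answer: -1/16075 ≈ -6.2208e-5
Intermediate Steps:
C(t, M) = 3*M
1/(C(1/(-160), -160) - 15595) = 1/(3*(-160) - 15595) = 1/(-480 - 15595) = 1/(-16075) = -1/16075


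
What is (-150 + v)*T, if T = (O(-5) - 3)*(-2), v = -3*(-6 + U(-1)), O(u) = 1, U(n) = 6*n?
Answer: -456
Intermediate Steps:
v = 36 (v = -3*(-6 + 6*(-1)) = -3*(-6 - 6) = -3*(-12) = 36)
T = 4 (T = (1 - 3)*(-2) = -2*(-2) = 4)
(-150 + v)*T = (-150 + 36)*4 = -114*4 = -456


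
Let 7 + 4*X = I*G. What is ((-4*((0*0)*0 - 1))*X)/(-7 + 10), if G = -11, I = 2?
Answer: -29/3 ≈ -9.6667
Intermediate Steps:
X = -29/4 (X = -7/4 + (2*(-11))/4 = -7/4 + (¼)*(-22) = -7/4 - 11/2 = -29/4 ≈ -7.2500)
((-4*((0*0)*0 - 1))*X)/(-7 + 10) = (-4*((0*0)*0 - 1)*(-29/4))/(-7 + 10) = (-4*(0*0 - 1)*(-29/4))/3 = (-4*(0 - 1)*(-29/4))*(⅓) = (-4*(-1)*(-29/4))*(⅓) = (4*(-29/4))*(⅓) = -29*⅓ = -29/3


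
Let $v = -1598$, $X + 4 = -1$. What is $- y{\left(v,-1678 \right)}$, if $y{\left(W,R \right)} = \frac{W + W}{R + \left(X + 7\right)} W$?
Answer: $\frac{1276802}{419} \approx 3047.3$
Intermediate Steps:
$X = -5$ ($X = -4 - 1 = -5$)
$y{\left(W,R \right)} = \frac{2 W^{2}}{2 + R}$ ($y{\left(W,R \right)} = \frac{W + W}{R + \left(-5 + 7\right)} W = \frac{2 W}{R + 2} W = \frac{2 W}{2 + R} W = \frac{2 W^{2}}{2 + R}$)
$- y{\left(v,-1678 \right)} = - \frac{2 \left(-1598\right)^{2}}{2 - 1678} = - \frac{2 \cdot 2553604}{-1676} = - \frac{2 \cdot 2553604 \left(-1\right)}{1676} = \left(-1\right) \left(- \frac{1276802}{419}\right) = \frac{1276802}{419}$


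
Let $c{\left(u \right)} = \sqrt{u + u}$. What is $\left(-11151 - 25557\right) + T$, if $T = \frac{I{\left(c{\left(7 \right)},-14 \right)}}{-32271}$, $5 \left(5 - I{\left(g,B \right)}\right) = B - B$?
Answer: $- \frac{1184603873}{32271} \approx -36708.0$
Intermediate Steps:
$c{\left(u \right)} = \sqrt{2} \sqrt{u}$ ($c{\left(u \right)} = \sqrt{2 u} = \sqrt{2} \sqrt{u}$)
$I{\left(g,B \right)} = 5$ ($I{\left(g,B \right)} = 5 - \frac{B - B}{5} = 5 - 0 = 5 + 0 = 5$)
$T = - \frac{5}{32271}$ ($T = \frac{5}{-32271} = 5 \left(- \frac{1}{32271}\right) = - \frac{5}{32271} \approx -0.00015494$)
$\left(-11151 - 25557\right) + T = \left(-11151 - 25557\right) - \frac{5}{32271} = -36708 - \frac{5}{32271} = - \frac{1184603873}{32271}$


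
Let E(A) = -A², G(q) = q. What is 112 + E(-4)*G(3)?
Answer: 64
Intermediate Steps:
112 + E(-4)*G(3) = 112 - 1*(-4)²*3 = 112 - 1*16*3 = 112 - 16*3 = 112 - 48 = 64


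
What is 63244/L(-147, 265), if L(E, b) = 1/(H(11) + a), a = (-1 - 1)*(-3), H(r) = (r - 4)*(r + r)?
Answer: 10119040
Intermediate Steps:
H(r) = 2*r*(-4 + r) (H(r) = (-4 + r)*(2*r) = 2*r*(-4 + r))
a = 6 (a = -2*(-3) = 6)
L(E, b) = 1/160 (L(E, b) = 1/(2*11*(-4 + 11) + 6) = 1/(2*11*7 + 6) = 1/(154 + 6) = 1/160)
63244/L(-147, 265) = 63244/(1/160) = 63244*160 = 10119040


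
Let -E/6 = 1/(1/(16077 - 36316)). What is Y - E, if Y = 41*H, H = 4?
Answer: -121270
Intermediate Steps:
E = 121434 (E = -6/(1/(16077 - 36316)) = -6/(1/(-20239)) = -6/(-1/20239) = -6*(-20239) = 121434)
Y = 164 (Y = 41*4 = 164)
Y - E = 164 - 1*121434 = 164 - 121434 = -121270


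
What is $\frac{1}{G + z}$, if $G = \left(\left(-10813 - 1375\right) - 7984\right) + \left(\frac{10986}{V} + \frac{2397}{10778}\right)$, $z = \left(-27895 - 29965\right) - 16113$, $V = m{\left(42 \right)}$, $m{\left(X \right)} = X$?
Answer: $- \frac{4438}{416653669} \approx -1.0652 \cdot 10^{-5}$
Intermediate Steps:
$V = 42$
$z = -73973$ ($z = -57860 - 16113 = -73973$)
$G = - \frac{88361495}{4438}$ ($G = \left(\left(-10813 - 1375\right) - 7984\right) + \left(\frac{10986}{42} + \frac{2397}{10778}\right) = \left(\left(-10813 - 1375\right) - 7984\right) + \left(10986 \cdot \frac{1}{42} + 2397 \cdot \frac{1}{10778}\right) = \left(-12188 - 7984\right) + \left(\frac{1831}{7} + \frac{141}{634}\right) = -20172 + \frac{1161841}{4438} = - \frac{88361495}{4438} \approx -19910.0$)
$\frac{1}{G + z} = \frac{1}{- \frac{88361495}{4438} - 73973} = \frac{1}{- \frac{416653669}{4438}} = - \frac{4438}{416653669}$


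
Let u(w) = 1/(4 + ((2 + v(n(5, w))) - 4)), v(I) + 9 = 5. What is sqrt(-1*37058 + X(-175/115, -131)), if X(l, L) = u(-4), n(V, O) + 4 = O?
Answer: I*sqrt(148234)/2 ≈ 192.51*I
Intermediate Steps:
n(V, O) = -4 + O
v(I) = -4 (v(I) = -9 + 5 = -4)
u(w) = -1/2 (u(w) = 1/(4 + ((2 - 4) - 4)) = 1/(4 + (-2 - 4)) = 1/(4 - 6) = 1/(-2) = -1/2)
X(l, L) = -1/2
sqrt(-1*37058 + X(-175/115, -131)) = sqrt(-1*37058 - 1/2) = sqrt(-37058 - 1/2) = sqrt(-74117/2) = I*sqrt(148234)/2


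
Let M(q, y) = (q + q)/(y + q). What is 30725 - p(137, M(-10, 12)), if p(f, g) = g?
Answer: 30735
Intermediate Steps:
M(q, y) = 2*q/(q + y) (M(q, y) = (2*q)/(q + y) = 2*q/(q + y))
30725 - p(137, M(-10, 12)) = 30725 - 2*(-10)/(-10 + 12) = 30725 - 2*(-10)/2 = 30725 - 1*(-10) = 30725 + 10 = 30735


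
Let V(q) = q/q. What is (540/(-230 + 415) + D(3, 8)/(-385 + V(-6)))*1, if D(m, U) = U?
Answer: 5147/1776 ≈ 2.8981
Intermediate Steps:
V(q) = 1
(540/(-230 + 415) + D(3, 8)/(-385 + V(-6)))*1 = (540/(-230 + 415) + 8/(-385 + 1))*1 = (540/185 + 8/(-384))*1 = (540*(1/185) + 8*(-1/384))*1 = (108/37 - 1/48)*1 = (5147/1776)*1 = 5147/1776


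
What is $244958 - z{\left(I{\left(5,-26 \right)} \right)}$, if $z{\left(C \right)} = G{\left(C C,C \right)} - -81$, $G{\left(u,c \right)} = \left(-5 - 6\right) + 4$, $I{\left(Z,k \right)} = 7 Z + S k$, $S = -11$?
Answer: $244884$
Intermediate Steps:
$I{\left(Z,k \right)} = - 11 k + 7 Z$ ($I{\left(Z,k \right)} = 7 Z - 11 k = - 11 k + 7 Z$)
$G{\left(u,c \right)} = -7$ ($G{\left(u,c \right)} = -11 + 4 = -7$)
$z{\left(C \right)} = 74$ ($z{\left(C \right)} = -7 - -81 = -7 + 81 = 74$)
$244958 - z{\left(I{\left(5,-26 \right)} \right)} = 244958 - 74 = 244884$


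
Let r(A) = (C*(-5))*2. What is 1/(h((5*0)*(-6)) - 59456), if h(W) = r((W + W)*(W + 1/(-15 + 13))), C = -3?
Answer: -1/59426 ≈ -1.6828e-5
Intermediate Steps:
r(A) = 30 (r(A) = -3*(-5)*2 = 15*2 = 30)
h(W) = 30
1/(h((5*0)*(-6)) - 59456) = 1/(30 - 59456) = 1/(-59426) = -1/59426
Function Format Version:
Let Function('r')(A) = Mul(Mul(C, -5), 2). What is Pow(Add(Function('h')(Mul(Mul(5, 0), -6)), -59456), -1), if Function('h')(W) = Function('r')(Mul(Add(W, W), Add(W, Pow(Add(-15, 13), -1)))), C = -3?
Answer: Rational(-1, 59426) ≈ -1.6828e-5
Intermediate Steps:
Function('r')(A) = 30 (Function('r')(A) = Mul(Mul(-3, -5), 2) = Mul(15, 2) = 30)
Function('h')(W) = 30
Pow(Add(Function('h')(Mul(Mul(5, 0), -6)), -59456), -1) = Pow(Add(30, -59456), -1) = Pow(-59426, -1) = Rational(-1, 59426)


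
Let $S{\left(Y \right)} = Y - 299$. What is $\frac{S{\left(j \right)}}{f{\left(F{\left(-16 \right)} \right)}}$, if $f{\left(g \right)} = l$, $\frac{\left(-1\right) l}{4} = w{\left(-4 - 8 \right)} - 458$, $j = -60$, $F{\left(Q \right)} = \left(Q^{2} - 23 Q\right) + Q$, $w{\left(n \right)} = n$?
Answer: $- \frac{359}{1880} \approx -0.19096$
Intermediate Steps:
$F{\left(Q \right)} = Q^{2} - 22 Q$
$S{\left(Y \right)} = -299 + Y$
$l = 1880$ ($l = - 4 \left(\left(-4 - 8\right) - 458\right) = - 4 \left(-12 - 458\right) = \left(-4\right) \left(-470\right) = 1880$)
$f{\left(g \right)} = 1880$
$\frac{S{\left(j \right)}}{f{\left(F{\left(-16 \right)} \right)}} = \frac{-299 - 60}{1880} = \left(-359\right) \frac{1}{1880} = - \frac{359}{1880}$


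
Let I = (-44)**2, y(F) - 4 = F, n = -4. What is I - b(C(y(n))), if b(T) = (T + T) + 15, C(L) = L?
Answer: 1921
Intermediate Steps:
y(F) = 4 + F
I = 1936
b(T) = 15 + 2*T (b(T) = 2*T + 15 = 15 + 2*T)
I - b(C(y(n))) = 1936 - (15 + 2*(4 - 4)) = 1936 - (15 + 2*0) = 1936 - (15 + 0) = 1936 - 1*15 = 1936 - 15 = 1921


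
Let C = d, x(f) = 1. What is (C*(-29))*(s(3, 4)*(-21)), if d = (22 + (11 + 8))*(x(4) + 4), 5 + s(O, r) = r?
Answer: -124845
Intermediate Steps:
s(O, r) = -5 + r
d = 205 (d = (22 + (11 + 8))*(1 + 4) = (22 + 19)*5 = 41*5 = 205)
C = 205
(C*(-29))*(s(3, 4)*(-21)) = (205*(-29))*((-5 + 4)*(-21)) = -(-5945)*(-21) = -5945*21 = -124845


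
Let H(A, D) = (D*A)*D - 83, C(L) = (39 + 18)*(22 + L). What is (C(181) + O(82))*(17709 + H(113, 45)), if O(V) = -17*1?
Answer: 2847494854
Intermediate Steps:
O(V) = -17
C(L) = 1254 + 57*L (C(L) = 57*(22 + L) = 1254 + 57*L)
H(A, D) = -83 + A*D**2 (H(A, D) = (A*D)*D - 83 = A*D**2 - 83 = -83 + A*D**2)
(C(181) + O(82))*(17709 + H(113, 45)) = ((1254 + 57*181) - 17)*(17709 + (-83 + 113*45**2)) = ((1254 + 10317) - 17)*(17709 + (-83 + 113*2025)) = (11571 - 17)*(17709 + (-83 + 228825)) = 11554*(17709 + 228742) = 11554*246451 = 2847494854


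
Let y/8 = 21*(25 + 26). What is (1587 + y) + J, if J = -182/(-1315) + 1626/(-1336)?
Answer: 8919407581/878420 ≈ 10154.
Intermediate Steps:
J = -947519/878420 (J = -182*(-1/1315) + 1626*(-1/1336) = 182/1315 - 813/668 = -947519/878420 ≈ -1.0787)
y = 8568 (y = 8*(21*(25 + 26)) = 8*(21*51) = 8*1071 = 8568)
(1587 + y) + J = (1587 + 8568) - 947519/878420 = 10155 - 947519/878420 = 8919407581/878420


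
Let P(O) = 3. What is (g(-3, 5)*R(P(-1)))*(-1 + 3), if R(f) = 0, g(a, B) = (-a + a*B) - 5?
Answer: 0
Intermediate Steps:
g(a, B) = -5 - a + B*a (g(a, B) = (-a + B*a) - 5 = -5 - a + B*a)
(g(-3, 5)*R(P(-1)))*(-1 + 3) = ((-5 - 1*(-3) + 5*(-3))*0)*(-1 + 3) = ((-5 + 3 - 15)*0)*2 = -17*0*2 = 0*2 = 0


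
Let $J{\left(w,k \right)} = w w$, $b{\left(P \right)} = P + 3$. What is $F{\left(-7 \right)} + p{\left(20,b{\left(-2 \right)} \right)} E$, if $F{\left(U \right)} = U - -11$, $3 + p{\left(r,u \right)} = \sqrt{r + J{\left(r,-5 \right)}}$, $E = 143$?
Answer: $-425 + 286 \sqrt{105} \approx 2505.6$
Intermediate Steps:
$b{\left(P \right)} = 3 + P$
$J{\left(w,k \right)} = w^{2}$
$p{\left(r,u \right)} = -3 + \sqrt{r + r^{2}}$
$F{\left(U \right)} = 11 + U$ ($F{\left(U \right)} = U + 11 = 11 + U$)
$F{\left(-7 \right)} + p{\left(20,b{\left(-2 \right)} \right)} E = \left(11 - 7\right) + \left(-3 + \sqrt{20 \left(1 + 20\right)}\right) 143 = 4 + \left(-3 + \sqrt{20 \cdot 21}\right) 143 = 4 + \left(-3 + \sqrt{420}\right) 143 = 4 + \left(-3 + 2 \sqrt{105}\right) 143 = 4 - \left(429 - 286 \sqrt{105}\right) = -425 + 286 \sqrt{105}$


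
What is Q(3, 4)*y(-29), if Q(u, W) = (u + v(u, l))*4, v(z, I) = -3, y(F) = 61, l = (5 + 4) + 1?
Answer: 0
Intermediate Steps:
l = 10 (l = 9 + 1 = 10)
Q(u, W) = -12 + 4*u (Q(u, W) = (u - 3)*4 = (-3 + u)*4 = -12 + 4*u)
Q(3, 4)*y(-29) = (-12 + 4*3)*61 = (-12 + 12)*61 = 0*61 = 0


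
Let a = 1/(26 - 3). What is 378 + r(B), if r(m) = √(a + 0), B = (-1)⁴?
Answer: 378 + √23/23 ≈ 378.21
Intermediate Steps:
a = 1/23 ≈ 0.043478
B = 1
r(m) = √23/23 (r(m) = √(1/23 + 0) = √(1/23) = √23/23)
378 + r(B) = 378 + √23/23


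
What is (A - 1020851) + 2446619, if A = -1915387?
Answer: -489619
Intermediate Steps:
(A - 1020851) + 2446619 = (-1915387 - 1020851) + 2446619 = -2936238 + 2446619 = -489619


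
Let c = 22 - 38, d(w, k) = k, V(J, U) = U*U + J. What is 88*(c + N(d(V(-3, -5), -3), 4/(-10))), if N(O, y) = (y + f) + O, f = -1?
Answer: -8976/5 ≈ -1795.2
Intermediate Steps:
V(J, U) = J + U**2 (V(J, U) = U**2 + J = J + U**2)
N(O, y) = -1 + O + y (N(O, y) = (y - 1) + O = (-1 + y) + O = -1 + O + y)
c = -16
88*(c + N(d(V(-3, -5), -3), 4/(-10))) = 88*(-16 + (-1 - 3 + 4/(-10))) = 88*(-16 + (-1 - 3 + 4*(-1/10))) = 88*(-16 + (-1 - 3 - 2/5)) = 88*(-16 - 22/5) = 88*(-102/5) = -8976/5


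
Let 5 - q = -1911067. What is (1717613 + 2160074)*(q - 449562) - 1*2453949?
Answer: 5667275873421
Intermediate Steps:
q = 1911072 (q = 5 - 1*(-1911067) = 5 + 1911067 = 1911072)
(1717613 + 2160074)*(q - 449562) - 1*2453949 = (1717613 + 2160074)*(1911072 - 449562) - 1*2453949 = 3877687*1461510 - 2453949 = 5667278327370 - 2453949 = 5667275873421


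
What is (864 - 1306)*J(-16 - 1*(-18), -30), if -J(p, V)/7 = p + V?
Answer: -86632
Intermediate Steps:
J(p, V) = -7*V - 7*p (J(p, V) = -7*(p + V) = -7*(V + p) = -7*V - 7*p)
(864 - 1306)*J(-16 - 1*(-18), -30) = (864 - 1306)*(-7*(-30) - 7*(-16 - 1*(-18))) = -442*(210 - 7*(-16 + 18)) = -442*(210 - 7*2) = -442*(210 - 14) = -442*196 = -86632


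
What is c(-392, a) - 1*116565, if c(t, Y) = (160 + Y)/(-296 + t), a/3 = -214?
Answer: -40098119/344 ≈ -1.1656e+5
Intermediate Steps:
a = -642 (a = 3*(-214) = -642)
c(t, Y) = (160 + Y)/(-296 + t)
c(-392, a) - 1*116565 = (160 - 642)/(-296 - 392) - 1*116565 = -482/(-688) - 116565 = -1/688*(-482) - 116565 = 241/344 - 116565 = -40098119/344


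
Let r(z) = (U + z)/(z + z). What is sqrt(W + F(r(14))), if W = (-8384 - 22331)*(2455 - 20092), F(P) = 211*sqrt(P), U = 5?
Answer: sqrt(106177209180 + 2954*sqrt(133))/14 ≈ 23275.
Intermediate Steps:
r(z) = (5 + z)/(2*z) (r(z) = (5 + z)/(z + z) = (5 + z)/((2*z)) = (5 + z)*(1/(2*z)) = (5 + z)/(2*z))
W = 541720455 (W = -30715*(-17637) = 541720455)
sqrt(W + F(r(14))) = sqrt(541720455 + 211*sqrt((1/2)*(5 + 14)/14)) = sqrt(541720455 + 211*sqrt((1/2)*(1/14)*19)) = sqrt(541720455 + 211*sqrt(19/28)) = sqrt(541720455 + 211*(sqrt(133)/14)) = sqrt(541720455 + 211*sqrt(133)/14)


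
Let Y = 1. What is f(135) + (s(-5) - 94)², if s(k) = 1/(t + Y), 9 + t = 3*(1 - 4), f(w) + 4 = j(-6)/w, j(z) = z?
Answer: 115003447/13005 ≈ 8843.0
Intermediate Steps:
f(w) = -4 - 6/w
t = -18 (t = -9 + 3*(1 - 4) = -9 + 3*(-3) = -9 - 9 = -18)
s(k) = -1/17 (s(k) = 1/(-18 + 1) = 1/(-17) = -1/17)
f(135) + (s(-5) - 94)² = (-4 - 6/135) + (-1/17 - 94)² = (-4 - 6*1/135) + (-1599/17)² = (-4 - 2/45) + 2556801/289 = -182/45 + 2556801/289 = 115003447/13005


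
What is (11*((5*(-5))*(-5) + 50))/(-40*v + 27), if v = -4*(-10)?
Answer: -175/143 ≈ -1.2238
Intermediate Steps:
v = 40
(11*((5*(-5))*(-5) + 50))/(-40*v + 27) = (11*((5*(-5))*(-5) + 50))/(-40*40 + 27) = (11*(-25*(-5) + 50))/(-1600 + 27) = (11*(125 + 50))/(-1573) = (11*175)*(-1/1573) = 1925*(-1/1573) = -175/143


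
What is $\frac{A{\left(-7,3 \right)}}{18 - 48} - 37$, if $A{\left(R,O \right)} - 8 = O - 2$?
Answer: $- \frac{373}{10} \approx -37.3$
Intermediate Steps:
$A{\left(R,O \right)} = 6 + O$ ($A{\left(R,O \right)} = 8 + \left(O - 2\right) = 8 + \left(-2 + O\right) = 6 + O$)
$\frac{A{\left(-7,3 \right)}}{18 - 48} - 37 = \frac{6 + 3}{18 - 48} - 37 = \frac{1}{-30} \cdot 9 - 37 = \left(- \frac{1}{30}\right) 9 - 37 = - \frac{3}{10} - 37 = - \frac{373}{10}$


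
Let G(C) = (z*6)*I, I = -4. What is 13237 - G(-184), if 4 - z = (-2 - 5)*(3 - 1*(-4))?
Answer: 14509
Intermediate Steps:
z = 53 (z = 4 - (-2 - 5)*(3 - 1*(-4)) = 4 - (-7)*(3 + 4) = 4 - (-7)*7 = 4 - 1*(-49) = 4 + 49 = 53)
G(C) = -1272 (G(C) = (53*6)*(-4) = 318*(-4) = -1272)
13237 - G(-184) = 13237 - 1*(-1272) = 13237 + 1272 = 14509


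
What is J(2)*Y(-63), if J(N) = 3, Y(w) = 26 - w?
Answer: 267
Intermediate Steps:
J(2)*Y(-63) = 3*(26 - 1*(-63)) = 3*(26 + 63) = 3*89 = 267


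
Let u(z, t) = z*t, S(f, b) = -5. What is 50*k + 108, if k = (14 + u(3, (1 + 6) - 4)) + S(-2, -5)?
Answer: 1008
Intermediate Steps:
u(z, t) = t*z
k = 18 (k = (14 + ((1 + 6) - 4)*3) - 5 = (14 + (7 - 4)*3) - 5 = (14 + 3*3) - 5 = (14 + 9) - 5 = 23 - 5 = 18)
50*k + 108 = 50*18 + 108 = 900 + 108 = 1008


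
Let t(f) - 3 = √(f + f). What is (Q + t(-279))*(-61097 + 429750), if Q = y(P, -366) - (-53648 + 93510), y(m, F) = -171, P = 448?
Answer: -14757179590 + 1105959*I*√62 ≈ -1.4757e+10 + 8.7083e+6*I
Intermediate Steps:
t(f) = 3 + √2*√f (t(f) = 3 + √(f + f) = 3 + √(2*f) = 3 + √2*√f)
Q = -40033 (Q = -171 - (-53648 + 93510) = -171 - 1*39862 = -171 - 39862 = -40033)
(Q + t(-279))*(-61097 + 429750) = (-40033 + (3 + √2*√(-279)))*(-61097 + 429750) = (-40033 + (3 + √2*(3*I*√31)))*368653 = (-40033 + (3 + 3*I*√62))*368653 = (-40030 + 3*I*√62)*368653 = -14757179590 + 1105959*I*√62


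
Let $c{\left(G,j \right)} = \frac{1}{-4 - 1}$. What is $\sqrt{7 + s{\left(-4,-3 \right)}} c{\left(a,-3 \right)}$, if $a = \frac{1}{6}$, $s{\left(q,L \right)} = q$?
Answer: $- \frac{\sqrt{3}}{5} \approx -0.34641$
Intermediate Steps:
$a = \frac{1}{6} \approx 0.16667$
$c{\left(G,j \right)} = - \frac{1}{5}$ ($c{\left(G,j \right)} = \frac{1}{-5} = - \frac{1}{5}$)
$\sqrt{7 + s{\left(-4,-3 \right)}} c{\left(a,-3 \right)} = \sqrt{7 - 4} \left(- \frac{1}{5}\right) = \sqrt{3} \left(- \frac{1}{5}\right) = - \frac{\sqrt{3}}{5}$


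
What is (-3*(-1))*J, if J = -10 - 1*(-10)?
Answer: 0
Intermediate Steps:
J = 0 (J = -10 + 10 = 0)
(-3*(-1))*J = -3*(-1)*0 = 3*0 = 0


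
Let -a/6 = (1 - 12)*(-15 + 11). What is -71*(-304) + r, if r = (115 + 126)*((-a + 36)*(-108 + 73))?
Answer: -2508916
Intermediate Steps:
a = -264 (a = -6*(1 - 12)*(-15 + 11) = -(-66)*(-4) = -6*44 = -264)
r = -2530500 (r = (115 + 126)*((-1*(-264) + 36)*(-108 + 73)) = 241*((264 + 36)*(-35)) = 241*(300*(-35)) = 241*(-10500) = -2530500)
-71*(-304) + r = -71*(-304) - 2530500 = 21584 - 2530500 = -2508916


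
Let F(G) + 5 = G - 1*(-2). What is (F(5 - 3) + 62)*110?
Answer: 6710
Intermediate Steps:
F(G) = -3 + G (F(G) = -5 + (G - 1*(-2)) = -5 + (G + 2) = -5 + (2 + G) = -3 + G)
(F(5 - 3) + 62)*110 = ((-3 + (5 - 3)) + 62)*110 = ((-3 + 2) + 62)*110 = (-1 + 62)*110 = 61*110 = 6710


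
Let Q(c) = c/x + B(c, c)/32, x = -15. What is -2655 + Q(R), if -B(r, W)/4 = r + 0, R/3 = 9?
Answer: -106407/40 ≈ -2660.2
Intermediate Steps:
R = 27 (R = 3*9 = 27)
B(r, W) = -4*r (B(r, W) = -4*(r + 0) = -4*r)
Q(c) = -23*c/120 (Q(c) = c/(-15) - 4*c/32 = c*(-1/15) - 4*c*(1/32) = -c/15 - c/8 = -23*c/120)
-2655 + Q(R) = -2655 - 23/120*27 = -2655 - 207/40 = -106407/40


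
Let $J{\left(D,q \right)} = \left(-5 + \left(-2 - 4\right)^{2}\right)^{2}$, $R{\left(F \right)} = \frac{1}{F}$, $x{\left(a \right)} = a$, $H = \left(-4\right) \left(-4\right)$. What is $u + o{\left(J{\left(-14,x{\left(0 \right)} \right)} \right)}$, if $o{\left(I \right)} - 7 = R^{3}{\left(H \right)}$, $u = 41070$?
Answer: $\frac{168251393}{4096} \approx 41077.0$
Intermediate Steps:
$H = 16$
$J{\left(D,q \right)} = 961$ ($J{\left(D,q \right)} = \left(-5 + \left(-6\right)^{2}\right)^{2} = \left(-5 + 36\right)^{2} = 31^{2} = 961$)
$o{\left(I \right)} = \frac{28673}{4096}$ ($o{\left(I \right)} = 7 + \left(\frac{1}{16}\right)^{3} = 7 + \frac{1}{4096} = \frac{28673}{4096}$)
$u + o{\left(J{\left(-14,x{\left(0 \right)} \right)} \right)} = 41070 + \frac{28673}{4096} = \frac{168251393}{4096}$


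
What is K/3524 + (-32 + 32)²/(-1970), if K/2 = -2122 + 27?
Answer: -2095/1762 ≈ -1.1890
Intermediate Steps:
K = -4190 (K = 2*(-2122 + 27) = 2*(-2095) = -4190)
K/3524 + (-32 + 32)²/(-1970) = -4190/3524 + (-32 + 32)²/(-1970) = -4190*1/3524 + 0²*(-1/1970) = -2095/1762 + 0*(-1/1970) = -2095/1762 + 0 = -2095/1762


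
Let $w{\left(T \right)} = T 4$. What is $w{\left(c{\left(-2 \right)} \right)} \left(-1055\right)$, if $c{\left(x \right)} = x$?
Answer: $8440$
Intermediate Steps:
$w{\left(T \right)} = 4 T$
$w{\left(c{\left(-2 \right)} \right)} \left(-1055\right) = 4 \left(-2\right) \left(-1055\right) = \left(-8\right) \left(-1055\right) = 8440$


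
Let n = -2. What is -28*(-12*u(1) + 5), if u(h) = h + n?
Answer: -476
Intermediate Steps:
u(h) = -2 + h (u(h) = h - 2 = -2 + h)
-28*(-12*u(1) + 5) = -28*(-12*(-2 + 1) + 5) = -28*(-12*(-1) + 5) = -28*(12 + 5) = -28*17 = -476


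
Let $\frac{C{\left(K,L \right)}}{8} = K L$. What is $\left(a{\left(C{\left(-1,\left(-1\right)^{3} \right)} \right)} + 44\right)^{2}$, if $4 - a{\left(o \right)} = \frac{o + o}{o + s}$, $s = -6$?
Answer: $1600$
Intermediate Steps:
$C{\left(K,L \right)} = 8 K L$
$a{\left(o \right)} = 4 - \frac{2 o}{-6 + o}$ ($a{\left(o \right)} = 4 - \frac{o + o}{o - 6} = 4 - \frac{2 o}{-6 + o}$)
$\left(a{\left(C{\left(-1,\left(-1\right)^{3} \right)} \right)} + 44\right)^{2} = \left(\frac{2 \left(-12 + 8 \left(-1\right) \left(-1\right)^{3}\right)}{-6 + 8 \left(-1\right) \left(-1\right)^{3}} + 44\right)^{2} = \left(\frac{2 \left(-12 + 8 \left(-1\right) \left(-1\right)\right)}{-6 + 8 \left(-1\right) \left(-1\right)} + 44\right)^{2} = \left(\frac{2 \left(-12 + 8\right)}{-6 + 8} + 44\right)^{2} = \left(2 \cdot \frac{1}{2} \left(-4\right) + 44\right)^{2} = \left(-4 + 44\right)^{2} = 40^{2} = 1600$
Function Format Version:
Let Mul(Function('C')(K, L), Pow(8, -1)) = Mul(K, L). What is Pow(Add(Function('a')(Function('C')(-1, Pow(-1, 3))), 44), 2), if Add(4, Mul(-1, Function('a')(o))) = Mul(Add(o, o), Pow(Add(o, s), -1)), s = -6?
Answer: 1600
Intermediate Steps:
Function('C')(K, L) = Mul(8, K, L) (Function('C')(K, L) = Mul(8, Mul(K, L)) = Mul(8, K, L))
Function('a')(o) = Add(4, Mul(-2, o, Pow(Add(-6, o), -1))) (Function('a')(o) = Add(4, Mul(-1, Mul(Add(o, o), Pow(Add(o, -6), -1)))) = Add(4, Mul(-1, Mul(Mul(2, o), Pow(Add(-6, o), -1)))) = Add(4, Mul(-1, Mul(2, o, Pow(Add(-6, o), -1)))) = Add(4, Mul(-2, o, Pow(Add(-6, o), -1))))
Pow(Add(Function('a')(Function('C')(-1, Pow(-1, 3))), 44), 2) = Pow(Add(Mul(2, Pow(Add(-6, Mul(8, -1, Pow(-1, 3))), -1), Add(-12, Mul(8, -1, Pow(-1, 3)))), 44), 2) = Pow(Add(Mul(2, Pow(Add(-6, Mul(8, -1, -1)), -1), Add(-12, Mul(8, -1, -1))), 44), 2) = Pow(Add(Mul(2, Pow(Add(-6, 8), -1), Add(-12, 8)), 44), 2) = Pow(Add(Mul(2, Pow(2, -1), -4), 44), 2) = Pow(Add(Mul(2, Rational(1, 2), -4), 44), 2) = Pow(Add(-4, 44), 2) = Pow(40, 2) = 1600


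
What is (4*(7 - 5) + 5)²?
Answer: 169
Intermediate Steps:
(4*(7 - 5) + 5)² = (4*2 + 5)² = (8 + 5)² = 13² = 169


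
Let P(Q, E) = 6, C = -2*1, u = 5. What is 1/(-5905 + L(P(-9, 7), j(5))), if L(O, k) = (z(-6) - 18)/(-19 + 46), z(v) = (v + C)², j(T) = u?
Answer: -27/159389 ≈ -0.00016940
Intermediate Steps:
C = -2
j(T) = 5
z(v) = (-2 + v)² (z(v) = (v - 2)² = (-2 + v)²)
L(O, k) = 46/27 (L(O, k) = ((-2 - 6)² - 18)/(-19 + 46) = ((-8)² - 18)/27 = (64 - 18)*(1/27) = 46*(1/27) = 46/27)
1/(-5905 + L(P(-9, 7), j(5))) = 1/(-5905 + 46/27) = 1/(-159389/27) = -27/159389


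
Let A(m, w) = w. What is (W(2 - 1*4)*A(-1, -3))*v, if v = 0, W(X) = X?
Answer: 0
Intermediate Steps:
(W(2 - 1*4)*A(-1, -3))*v = ((2 - 1*4)*(-3))*0 = ((2 - 4)*(-3))*0 = -2*(-3)*0 = 6*0 = 0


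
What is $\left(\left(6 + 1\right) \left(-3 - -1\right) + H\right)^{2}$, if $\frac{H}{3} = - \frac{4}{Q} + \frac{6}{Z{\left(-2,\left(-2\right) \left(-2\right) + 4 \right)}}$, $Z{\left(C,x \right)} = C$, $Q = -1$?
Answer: $121$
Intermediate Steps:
$H = 3$ ($H = 3 \left(- \frac{4}{-1} + \frac{6}{-2}\right) = 3 \left(\left(-4\right) \left(-1\right) + 6 \left(- \frac{1}{2}\right)\right) = 3 \left(4 - 3\right) = 3 \cdot 1 = 3$)
$\left(\left(6 + 1\right) \left(-3 - -1\right) + H\right)^{2} = \left(\left(6 + 1\right) \left(-3 - -1\right) + 3\right)^{2} = \left(7 \left(-3 + 1\right) + 3\right)^{2} = \left(7 \left(-2\right) + 3\right)^{2} = \left(-14 + 3\right)^{2} = \left(-11\right)^{2} = 121$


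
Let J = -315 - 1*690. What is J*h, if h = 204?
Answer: -205020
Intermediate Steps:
J = -1005 (J = -315 - 690 = -1005)
J*h = -1005*204 = -205020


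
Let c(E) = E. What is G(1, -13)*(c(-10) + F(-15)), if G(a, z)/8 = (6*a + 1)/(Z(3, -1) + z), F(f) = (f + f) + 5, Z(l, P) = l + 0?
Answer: 196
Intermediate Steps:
Z(l, P) = l
F(f) = 5 + 2*f (F(f) = 2*f + 5 = 5 + 2*f)
G(a, z) = 8*(1 + 6*a)/(3 + z) (G(a, z) = 8*((6*a + 1)/(3 + z)) = 8*((1 + 6*a)/(3 + z)) = 8*(1 + 6*a)/(3 + z))
G(1, -13)*(c(-10) + F(-15)) = (8*(1 + 6*1)/(3 - 13))*(-10 + (5 + 2*(-15))) = (8*(1 + 6)/(-10))*(-10 + (5 - 30)) = (8*(-1/10)*7)*(-10 - 25) = -28/5*(-35) = 196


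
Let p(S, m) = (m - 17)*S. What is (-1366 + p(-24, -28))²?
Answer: 81796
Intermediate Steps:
p(S, m) = S*(-17 + m) (p(S, m) = (-17 + m)*S = S*(-17 + m))
(-1366 + p(-24, -28))² = (-1366 - 24*(-17 - 28))² = (-1366 - 24*(-45))² = (-1366 + 1080)² = (-286)² = 81796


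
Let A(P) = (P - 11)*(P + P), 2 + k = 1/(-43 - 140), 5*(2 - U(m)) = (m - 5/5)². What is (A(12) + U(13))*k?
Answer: 5138/915 ≈ 5.6153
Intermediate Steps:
U(m) = 2 - (-1 + m)²/5 (U(m) = 2 - (m - 5/5)²/5 = 2 - (m - 5*⅕)²/5 = 2 - (m - 1)²/5 = 2 - (-1 + m)²/5)
k = -367/183 (k = -2 + 1/(-43 - 140) = -2 + 1/(-183) = -2 - 1/183 = -367/183 ≈ -2.0055)
A(P) = 2*P*(-11 + P) (A(P) = (-11 + P)*(2*P) = 2*P*(-11 + P))
(A(12) + U(13))*k = (2*12*(-11 + 12) + (2 - (-1 + 13)²/5))*(-367/183) = (2*12*1 + (2 - ⅕*12²))*(-367/183) = (24 + (2 - ⅕*144))*(-367/183) = (24 + (2 - 144/5))*(-367/183) = (24 - 134/5)*(-367/183) = -14/5*(-367/183) = 5138/915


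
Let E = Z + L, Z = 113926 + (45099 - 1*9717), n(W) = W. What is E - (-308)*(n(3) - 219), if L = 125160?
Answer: 207940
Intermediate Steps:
Z = 149308 (Z = 113926 + (45099 - 9717) = 113926 + 35382 = 149308)
E = 274468 (E = 149308 + 125160 = 274468)
E - (-308)*(n(3) - 219) = 274468 - (-308)*(3 - 219) = 274468 - (-308)*(-216) = 274468 - 1*66528 = 274468 - 66528 = 207940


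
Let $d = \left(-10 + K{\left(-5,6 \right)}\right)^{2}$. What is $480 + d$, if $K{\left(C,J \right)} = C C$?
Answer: $705$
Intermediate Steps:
$K{\left(C,J \right)} = C^{2}$
$d = 225$ ($d = \left(-10 + \left(-5\right)^{2}\right)^{2} = \left(-10 + 25\right)^{2} = 15^{2} = 225$)
$480 + d = 480 + 225 = 705$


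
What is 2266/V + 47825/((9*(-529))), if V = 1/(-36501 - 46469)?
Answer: -895115753045/4761 ≈ -1.8801e+8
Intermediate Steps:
V = -1/82970 (V = 1/(-82970) = -1/82970 ≈ -1.2053e-5)
2266/V + 47825/((9*(-529))) = 2266/(-1/82970) + 47825/((9*(-529))) = 2266*(-82970) + 47825/(-4761) = -188010020 + 47825*(-1/4761) = -188010020 - 47825/4761 = -895115753045/4761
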